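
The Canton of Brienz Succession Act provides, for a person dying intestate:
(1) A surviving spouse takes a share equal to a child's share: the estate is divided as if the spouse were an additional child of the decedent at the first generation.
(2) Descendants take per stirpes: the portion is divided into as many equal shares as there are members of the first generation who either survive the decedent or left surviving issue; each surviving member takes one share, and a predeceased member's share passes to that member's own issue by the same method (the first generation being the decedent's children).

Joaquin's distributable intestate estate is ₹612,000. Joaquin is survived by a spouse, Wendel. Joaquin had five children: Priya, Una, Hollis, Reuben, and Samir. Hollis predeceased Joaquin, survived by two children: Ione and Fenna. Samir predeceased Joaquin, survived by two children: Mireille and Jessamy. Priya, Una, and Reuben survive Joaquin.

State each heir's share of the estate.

The spouse counts as an additional share at the children's level, so there are 6 primary shares of ₹102,000. Wendel takes one such share (₹102,000).
The children's combined portion (₹510,000) is divided into 5 shares of ₹102,000: Priya, Una, and Reuben each take ₹102,000; Hollis's ₹102,000 share passes to Hollis's issue; Samir's ₹102,000 share passes to Samir's issue.
Hollis's share (₹102,000) is divided into 2 shares of ₹51,000: Ione and Fenna each take ₹51,000.
Samir's share (₹102,000) is divided into 2 shares of ₹51,000: Mireille and Jessamy each take ₹51,000.

Wendel: ₹102,000; Priya: ₹102,000; Una: ₹102,000; Ione: ₹51,000; Fenna: ₹51,000; Reuben: ₹102,000; Mireille: ₹51,000; Jessamy: ₹51,000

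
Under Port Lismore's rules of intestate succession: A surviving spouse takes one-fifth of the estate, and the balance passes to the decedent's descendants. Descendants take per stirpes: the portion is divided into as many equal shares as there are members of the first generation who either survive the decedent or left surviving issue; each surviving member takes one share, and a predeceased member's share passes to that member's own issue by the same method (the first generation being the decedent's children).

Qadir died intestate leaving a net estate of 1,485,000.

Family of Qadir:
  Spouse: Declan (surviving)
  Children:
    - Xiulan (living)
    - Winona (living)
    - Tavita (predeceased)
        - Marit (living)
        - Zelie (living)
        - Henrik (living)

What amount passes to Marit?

Marit receives 132,000.

Declan takes one-fifth of 1,485,000 = 297,000. The remaining 1,188,000 passes to the descendants.
The descendants' portion (1,188,000) is divided into 3 shares of 396,000: Xiulan and Winona each take 396,000; Tavita's 396,000 share passes to Tavita's issue.
Tavita's share (396,000) is divided into 3 shares of 132,000: Marit, Zelie, and Henrik each take 132,000.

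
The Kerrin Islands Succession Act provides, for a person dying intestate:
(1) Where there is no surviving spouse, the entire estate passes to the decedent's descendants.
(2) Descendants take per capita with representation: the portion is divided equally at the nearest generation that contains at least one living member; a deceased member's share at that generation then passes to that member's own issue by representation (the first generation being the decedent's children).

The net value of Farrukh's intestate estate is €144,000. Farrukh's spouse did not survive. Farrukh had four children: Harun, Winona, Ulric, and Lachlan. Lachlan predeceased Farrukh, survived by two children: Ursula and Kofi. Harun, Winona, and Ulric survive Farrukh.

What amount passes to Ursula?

Ursula receives €18,000.

The entire €144,000 passes to the descendants.
That amount (€144,000) is divided into 4 shares of €36,000: Harun, Winona, and Ulric each take €36,000; Lachlan's €36,000 share passes to Lachlan's issue.
Lachlan's share (€36,000) is divided into 2 shares of €18,000: Ursula and Kofi each take €18,000.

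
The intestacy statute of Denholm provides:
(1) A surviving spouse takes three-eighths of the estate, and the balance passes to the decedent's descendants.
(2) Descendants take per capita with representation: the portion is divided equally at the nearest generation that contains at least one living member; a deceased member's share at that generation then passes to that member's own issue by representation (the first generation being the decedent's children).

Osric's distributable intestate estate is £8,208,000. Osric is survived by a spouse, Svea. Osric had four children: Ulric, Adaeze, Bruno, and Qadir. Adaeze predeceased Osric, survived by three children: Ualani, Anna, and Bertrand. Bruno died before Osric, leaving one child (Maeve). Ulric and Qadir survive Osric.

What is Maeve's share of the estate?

Svea takes three-eighths of £8,208,000 = £3,078,000. The remaining £5,130,000 passes to the descendants.
The descendants' portion (£5,130,000) is divided into 4 shares of £1,282,500: Ulric and Qadir each take £1,282,500; Adaeze's £1,282,500 share passes to Adaeze's issue; Bruno's £1,282,500 share passes to Bruno's issue.
Adaeze's share (£1,282,500) is divided into 3 shares of £427,500: Ualani, Anna, and Bertrand each take £427,500.
Bruno's share (£1,282,500) passes entirely to Maeve.

Maeve receives £1,282,500.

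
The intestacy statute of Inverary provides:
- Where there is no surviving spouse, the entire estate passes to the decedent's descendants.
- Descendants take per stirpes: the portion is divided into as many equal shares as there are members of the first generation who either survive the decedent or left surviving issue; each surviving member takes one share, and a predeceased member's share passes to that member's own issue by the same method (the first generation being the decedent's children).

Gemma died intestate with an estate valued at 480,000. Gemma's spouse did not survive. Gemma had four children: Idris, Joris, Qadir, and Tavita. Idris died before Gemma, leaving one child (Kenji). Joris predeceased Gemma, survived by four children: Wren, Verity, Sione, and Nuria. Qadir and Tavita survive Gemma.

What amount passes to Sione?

The entire 480,000 passes to the descendants.
That amount (480,000) is divided into 4 shares of 120,000: Qadir and Tavita each take 120,000; Idris's 120,000 share passes to Idris's issue; Joris's 120,000 share passes to Joris's issue.
Idris's share (120,000) passes entirely to Kenji.
Joris's share (120,000) is divided into 4 shares of 30,000: Wren, Verity, Sione, and Nuria each take 30,000.

Sione receives 30,000.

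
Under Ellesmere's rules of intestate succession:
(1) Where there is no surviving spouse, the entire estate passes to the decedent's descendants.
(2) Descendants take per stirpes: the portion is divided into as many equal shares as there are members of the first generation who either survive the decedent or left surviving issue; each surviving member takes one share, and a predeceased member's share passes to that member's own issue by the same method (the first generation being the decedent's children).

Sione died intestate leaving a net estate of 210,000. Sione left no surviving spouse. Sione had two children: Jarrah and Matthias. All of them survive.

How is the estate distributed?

Jarrah: 105,000; Matthias: 105,000

The entire 210,000 passes to the descendants.
That amount (210,000) is divided into 2 shares of 105,000: Jarrah and Matthias each take 105,000.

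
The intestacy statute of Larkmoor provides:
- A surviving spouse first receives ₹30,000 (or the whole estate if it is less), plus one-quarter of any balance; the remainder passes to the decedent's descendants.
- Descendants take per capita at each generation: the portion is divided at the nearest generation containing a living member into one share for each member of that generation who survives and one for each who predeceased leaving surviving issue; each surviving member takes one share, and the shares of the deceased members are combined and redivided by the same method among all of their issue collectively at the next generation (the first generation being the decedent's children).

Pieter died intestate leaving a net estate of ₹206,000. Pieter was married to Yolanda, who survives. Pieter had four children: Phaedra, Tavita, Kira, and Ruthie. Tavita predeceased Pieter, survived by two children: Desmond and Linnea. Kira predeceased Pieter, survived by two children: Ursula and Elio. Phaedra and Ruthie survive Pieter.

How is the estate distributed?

Yolanda first takes ₹30,000, leaving a balance of ₹176,000. Yolanda then takes one-quarter of the balance (₹44,000), for a total of ₹74,000. The remaining ₹132,000 passes to the descendants.
The descendants' portion (₹132,000) is divided at the children's generation into 4 shares of ₹33,000. Phaedra and Ruthie each take ₹33,000. The 2 shares of the deceased (Tavita and Kira) are combined into a pool of ₹66,000.
That pool (₹66,000) is divided at the grandchildren's generation equally among Desmond, Linnea, Ursula, and Elio: ₹16,500 each.

Yolanda: ₹74,000; Phaedra: ₹33,000; Desmond: ₹16,500; Linnea: ₹16,500; Ursula: ₹16,500; Elio: ₹16,500; Ruthie: ₹33,000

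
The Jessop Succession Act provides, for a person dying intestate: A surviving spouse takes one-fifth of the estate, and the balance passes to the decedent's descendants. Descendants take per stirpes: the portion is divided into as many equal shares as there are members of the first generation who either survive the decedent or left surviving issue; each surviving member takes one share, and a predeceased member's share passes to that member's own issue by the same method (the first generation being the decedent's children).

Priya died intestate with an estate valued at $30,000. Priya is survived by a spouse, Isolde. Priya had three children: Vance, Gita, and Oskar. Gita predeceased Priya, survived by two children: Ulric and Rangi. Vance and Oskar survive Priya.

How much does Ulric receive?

Isolde takes one-fifth of $30,000 = $6,000. The remaining $24,000 passes to the descendants.
The descendants' portion ($24,000) is divided into 3 shares of $8,000: Vance and Oskar each take $8,000; Gita's $8,000 share passes to Gita's issue.
Gita's share ($8,000) is divided into 2 shares of $4,000: Ulric and Rangi each take $4,000.

Ulric receives $4,000.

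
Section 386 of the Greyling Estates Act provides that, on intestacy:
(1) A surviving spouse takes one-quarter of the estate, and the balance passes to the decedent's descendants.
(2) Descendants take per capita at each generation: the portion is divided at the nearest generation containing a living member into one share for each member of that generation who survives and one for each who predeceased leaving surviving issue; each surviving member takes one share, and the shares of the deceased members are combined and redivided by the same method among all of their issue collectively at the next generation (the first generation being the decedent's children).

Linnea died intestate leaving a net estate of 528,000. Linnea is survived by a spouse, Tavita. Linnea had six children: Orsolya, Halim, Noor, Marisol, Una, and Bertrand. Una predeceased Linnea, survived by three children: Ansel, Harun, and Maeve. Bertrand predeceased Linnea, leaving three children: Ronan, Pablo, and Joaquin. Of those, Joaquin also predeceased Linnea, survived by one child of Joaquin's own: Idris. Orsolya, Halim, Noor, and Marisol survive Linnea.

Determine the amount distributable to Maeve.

Maeve receives 22,000.

Tavita takes one-quarter of 528,000 = 132,000. The remaining 396,000 passes to the descendants.
The descendants' portion (396,000) is divided at the children's generation into 6 shares of 66,000. Orsolya, Halim, Noor, and Marisol each take 66,000. The 2 shares of the deceased (Una and Bertrand) are combined into a pool of 132,000.
That pool (132,000) is divided at the grandchildren's generation into 6 shares of 22,000. Ansel, Harun, Maeve, Ronan, and Pablo each take 22,000. The remaining share for the deceased Joaquin (22,000) is carried to the next generation.
That pool (22,000) passes entirely to Idris, the sole taker at the great-grandchildren's generation.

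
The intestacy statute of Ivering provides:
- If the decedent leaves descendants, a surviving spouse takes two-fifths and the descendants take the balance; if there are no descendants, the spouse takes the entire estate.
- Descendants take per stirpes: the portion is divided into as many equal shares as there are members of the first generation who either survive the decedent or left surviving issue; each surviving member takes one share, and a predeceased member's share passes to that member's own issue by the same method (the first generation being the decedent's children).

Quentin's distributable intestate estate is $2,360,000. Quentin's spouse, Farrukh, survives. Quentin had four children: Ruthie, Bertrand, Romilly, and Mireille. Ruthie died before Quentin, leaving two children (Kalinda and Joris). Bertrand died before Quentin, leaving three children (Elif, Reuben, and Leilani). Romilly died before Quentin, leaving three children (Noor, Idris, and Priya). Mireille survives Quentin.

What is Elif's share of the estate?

Farrukh takes two-fifths of $2,360,000 = $944,000. The remaining $1,416,000 passes to the descendants.
The descendants' portion ($1,416,000) is divided into 4 shares of $354,000: Mireille takes $354,000; Ruthie's $354,000 share passes to Ruthie's issue; Bertrand's $354,000 share passes to Bertrand's issue; Romilly's $354,000 share passes to Romilly's issue.
Ruthie's share ($354,000) is divided into 2 shares of $177,000: Kalinda and Joris each take $177,000.
Bertrand's share ($354,000) is divided into 3 shares of $118,000: Elif, Reuben, and Leilani each take $118,000.
Romilly's share ($354,000) is divided into 3 shares of $118,000: Noor, Idris, and Priya each take $118,000.

Elif receives $118,000.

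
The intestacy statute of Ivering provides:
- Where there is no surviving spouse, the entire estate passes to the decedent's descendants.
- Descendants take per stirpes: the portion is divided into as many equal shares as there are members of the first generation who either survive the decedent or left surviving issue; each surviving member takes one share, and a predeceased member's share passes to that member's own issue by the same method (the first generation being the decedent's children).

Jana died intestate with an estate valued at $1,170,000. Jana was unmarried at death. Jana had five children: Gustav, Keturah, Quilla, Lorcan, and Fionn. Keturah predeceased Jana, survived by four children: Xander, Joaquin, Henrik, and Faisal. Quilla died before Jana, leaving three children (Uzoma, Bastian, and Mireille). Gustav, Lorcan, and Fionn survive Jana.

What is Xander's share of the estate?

The entire $1,170,000 passes to the descendants.
That amount ($1,170,000) is divided into 5 shares of $234,000: Gustav, Lorcan, and Fionn each take $234,000; Keturah's $234,000 share passes to Keturah's issue; Quilla's $234,000 share passes to Quilla's issue.
Keturah's share ($234,000) is divided into 4 shares of $58,500: Xander, Joaquin, Henrik, and Faisal each take $58,500.
Quilla's share ($234,000) is divided into 3 shares of $78,000: Uzoma, Bastian, and Mireille each take $78,000.

Xander receives $58,500.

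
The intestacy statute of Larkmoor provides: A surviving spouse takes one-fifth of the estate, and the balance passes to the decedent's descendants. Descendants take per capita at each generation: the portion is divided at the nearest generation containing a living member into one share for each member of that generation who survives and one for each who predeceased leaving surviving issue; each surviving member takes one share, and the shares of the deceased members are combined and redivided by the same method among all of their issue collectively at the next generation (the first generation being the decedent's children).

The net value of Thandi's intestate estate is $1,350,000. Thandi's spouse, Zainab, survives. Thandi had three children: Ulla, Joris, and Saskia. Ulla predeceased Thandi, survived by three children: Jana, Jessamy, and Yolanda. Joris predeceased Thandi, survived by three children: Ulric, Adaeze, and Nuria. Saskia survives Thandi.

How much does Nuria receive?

Zainab takes one-fifth of $1,350,000 = $270,000. The remaining $1,080,000 passes to the descendants.
The descendants' portion ($1,080,000) is divided at the children's generation into 3 shares of $360,000. Saskia takes $360,000. The 2 shares of the deceased (Ulla and Joris) are combined into a pool of $720,000.
That pool ($720,000) is divided at the grandchildren's generation equally among Jana, Jessamy, Yolanda, Ulric, Adaeze, and Nuria: $120,000 each.

Nuria receives $120,000.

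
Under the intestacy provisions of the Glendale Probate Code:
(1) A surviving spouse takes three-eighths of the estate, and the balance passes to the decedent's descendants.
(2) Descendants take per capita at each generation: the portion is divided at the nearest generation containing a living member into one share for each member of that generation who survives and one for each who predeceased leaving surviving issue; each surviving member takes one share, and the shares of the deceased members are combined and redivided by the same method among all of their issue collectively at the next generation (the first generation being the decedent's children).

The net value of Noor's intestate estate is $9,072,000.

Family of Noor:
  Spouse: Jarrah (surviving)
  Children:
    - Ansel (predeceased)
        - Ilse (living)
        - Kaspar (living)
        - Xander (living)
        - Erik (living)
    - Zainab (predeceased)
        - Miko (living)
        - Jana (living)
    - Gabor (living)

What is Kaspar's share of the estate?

Kaspar receives $630,000.

Jarrah takes three-eighths of $9,072,000 = $3,402,000. The remaining $5,670,000 passes to the descendants.
The descendants' portion ($5,670,000) is divided at the children's generation into 3 shares of $1,890,000. Gabor takes $1,890,000. The 2 shares of the deceased (Ansel and Zainab) are combined into a pool of $3,780,000.
That pool ($3,780,000) is divided at the grandchildren's generation equally among Ilse, Kaspar, Xander, Erik, Miko, and Jana: $630,000 each.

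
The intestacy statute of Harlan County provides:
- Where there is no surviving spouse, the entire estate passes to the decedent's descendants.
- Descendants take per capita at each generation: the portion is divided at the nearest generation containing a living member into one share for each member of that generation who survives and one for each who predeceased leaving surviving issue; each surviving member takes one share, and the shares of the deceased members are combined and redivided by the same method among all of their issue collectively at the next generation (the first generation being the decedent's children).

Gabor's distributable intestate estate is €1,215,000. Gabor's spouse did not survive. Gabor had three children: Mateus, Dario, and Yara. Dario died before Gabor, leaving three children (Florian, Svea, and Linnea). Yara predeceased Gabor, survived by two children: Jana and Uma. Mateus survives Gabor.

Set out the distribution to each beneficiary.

Mateus: €405,000; Florian: €162,000; Svea: €162,000; Linnea: €162,000; Jana: €162,000; Uma: €162,000

The entire €1,215,000 passes to the descendants.
That amount (€1,215,000) is divided at the children's generation into 3 shares of €405,000. Mateus takes €405,000. The 2 shares of the deceased (Dario and Yara) are combined into a pool of €810,000.
That pool (€810,000) is divided at the grandchildren's generation equally among Florian, Svea, Linnea, Jana, and Uma: €162,000 each.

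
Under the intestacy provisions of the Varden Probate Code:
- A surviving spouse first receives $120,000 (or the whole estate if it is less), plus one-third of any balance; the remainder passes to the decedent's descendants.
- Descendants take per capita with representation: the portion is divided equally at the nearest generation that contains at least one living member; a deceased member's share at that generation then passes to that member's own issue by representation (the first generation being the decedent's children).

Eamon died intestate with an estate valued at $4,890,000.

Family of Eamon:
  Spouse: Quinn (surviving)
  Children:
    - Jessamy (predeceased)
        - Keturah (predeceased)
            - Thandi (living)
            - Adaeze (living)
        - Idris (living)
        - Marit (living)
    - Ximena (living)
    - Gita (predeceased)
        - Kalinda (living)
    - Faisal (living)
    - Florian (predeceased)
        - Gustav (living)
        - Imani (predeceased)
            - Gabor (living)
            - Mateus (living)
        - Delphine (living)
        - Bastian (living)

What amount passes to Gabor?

Quinn first takes $120,000, leaving a balance of $4,770,000. Quinn then takes one-third of the balance ($1,590,000), for a total of $1,710,000. The remaining $3,180,000 passes to the descendants.
The descendants' portion ($3,180,000) is divided into 5 shares of $636,000: Ximena and Faisal each take $636,000; Jessamy's $636,000 share passes to Jessamy's issue; Gita's $636,000 share passes to Gita's issue; Florian's $636,000 share passes to Florian's issue.
Jessamy's share ($636,000) is divided into 3 shares of $212,000: Idris and Marit each take $212,000; Keturah's $212,000 share passes to Keturah's issue.
Keturah's share ($212,000) is divided into 2 shares of $106,000: Thandi and Adaeze each take $106,000.
Gita's share ($636,000) passes entirely to Kalinda.
Florian's share ($636,000) is divided into 4 shares of $159,000: Gustav, Delphine, and Bastian each take $159,000; Imani's $159,000 share passes to Imani's issue.
Imani's share ($159,000) is divided into 2 shares of $79,500: Gabor and Mateus each take $79,500.

Gabor receives $79,500.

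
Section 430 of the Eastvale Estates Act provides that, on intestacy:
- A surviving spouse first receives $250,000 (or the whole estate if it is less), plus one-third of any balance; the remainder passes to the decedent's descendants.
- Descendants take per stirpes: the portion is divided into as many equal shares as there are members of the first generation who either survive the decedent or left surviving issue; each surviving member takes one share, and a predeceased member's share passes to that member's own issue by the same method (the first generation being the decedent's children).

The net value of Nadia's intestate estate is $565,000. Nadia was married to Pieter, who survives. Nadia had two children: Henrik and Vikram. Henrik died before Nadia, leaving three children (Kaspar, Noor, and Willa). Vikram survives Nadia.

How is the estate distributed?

Pieter first takes $250,000, leaving a balance of $315,000. Pieter then takes one-third of the balance ($105,000), for a total of $355,000. The remaining $210,000 passes to the descendants.
The descendants' portion ($210,000) is divided into 2 shares of $105,000: Vikram takes $105,000; Henrik's $105,000 share passes to Henrik's issue.
Henrik's share ($105,000) is divided into 3 shares of $35,000: Kaspar, Noor, and Willa each take $35,000.

Pieter: $355,000; Kaspar: $35,000; Noor: $35,000; Willa: $35,000; Vikram: $105,000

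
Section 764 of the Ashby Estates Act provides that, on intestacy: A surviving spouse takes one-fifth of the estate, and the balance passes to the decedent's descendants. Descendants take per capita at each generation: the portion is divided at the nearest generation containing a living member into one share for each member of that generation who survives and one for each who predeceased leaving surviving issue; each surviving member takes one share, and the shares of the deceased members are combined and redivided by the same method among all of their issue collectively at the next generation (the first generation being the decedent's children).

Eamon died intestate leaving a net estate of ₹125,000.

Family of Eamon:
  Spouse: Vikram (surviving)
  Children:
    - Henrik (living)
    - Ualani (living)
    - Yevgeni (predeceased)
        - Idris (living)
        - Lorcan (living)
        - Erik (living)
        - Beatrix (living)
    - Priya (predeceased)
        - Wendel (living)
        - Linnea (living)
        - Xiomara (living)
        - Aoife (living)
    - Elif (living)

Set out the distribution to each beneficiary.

Vikram takes one-fifth of ₹125,000 = ₹25,000. The remaining ₹100,000 passes to the descendants.
The descendants' portion (₹100,000) is divided at the children's generation into 5 shares of ₹20,000. Henrik, Ualani, and Elif each take ₹20,000. The 2 shares of the deceased (Yevgeni and Priya) are combined into a pool of ₹40,000.
That pool (₹40,000) is divided at the grandchildren's generation equally among Idris, Lorcan, Erik, Beatrix, Wendel, Linnea, Xiomara, and Aoife: ₹5,000 each.

Vikram: ₹25,000; Henrik: ₹20,000; Ualani: ₹20,000; Idris: ₹5,000; Lorcan: ₹5,000; Erik: ₹5,000; Beatrix: ₹5,000; Wendel: ₹5,000; Linnea: ₹5,000; Xiomara: ₹5,000; Aoife: ₹5,000; Elif: ₹20,000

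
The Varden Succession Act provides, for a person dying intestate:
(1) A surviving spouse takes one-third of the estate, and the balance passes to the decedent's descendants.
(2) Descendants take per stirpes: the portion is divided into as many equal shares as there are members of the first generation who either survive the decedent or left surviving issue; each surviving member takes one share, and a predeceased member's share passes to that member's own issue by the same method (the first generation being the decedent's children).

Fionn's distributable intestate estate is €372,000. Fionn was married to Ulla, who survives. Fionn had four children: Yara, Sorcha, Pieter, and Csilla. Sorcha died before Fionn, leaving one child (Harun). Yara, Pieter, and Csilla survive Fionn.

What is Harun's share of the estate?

Harun receives €62,000.

Ulla takes one-third of €372,000 = €124,000. The remaining €248,000 passes to the descendants.
The descendants' portion (€248,000) is divided into 4 shares of €62,000: Yara, Pieter, and Csilla each take €62,000; Sorcha's €62,000 share passes to Sorcha's issue.
Sorcha's share (€62,000) passes entirely to Harun.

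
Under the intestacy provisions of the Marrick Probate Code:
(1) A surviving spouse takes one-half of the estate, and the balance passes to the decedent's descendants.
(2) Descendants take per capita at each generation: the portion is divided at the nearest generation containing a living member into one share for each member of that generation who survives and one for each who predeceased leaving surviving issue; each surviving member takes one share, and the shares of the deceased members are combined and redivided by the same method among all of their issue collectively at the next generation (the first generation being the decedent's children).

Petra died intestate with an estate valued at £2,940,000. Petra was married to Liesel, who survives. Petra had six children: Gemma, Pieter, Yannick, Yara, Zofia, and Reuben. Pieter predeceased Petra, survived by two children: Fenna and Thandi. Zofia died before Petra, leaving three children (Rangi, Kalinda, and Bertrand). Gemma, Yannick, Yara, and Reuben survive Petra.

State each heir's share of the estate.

Liesel: £1,470,000; Gemma: £245,000; Fenna: £98,000; Thandi: £98,000; Yannick: £245,000; Yara: £245,000; Rangi: £98,000; Kalinda: £98,000; Bertrand: £98,000; Reuben: £245,000

Liesel takes one-half of £2,940,000 = £1,470,000. The remaining £1,470,000 passes to the descendants.
The descendants' portion (£1,470,000) is divided at the children's generation into 6 shares of £245,000. Gemma, Yannick, Yara, and Reuben each take £245,000. The 2 shares of the deceased (Pieter and Zofia) are combined into a pool of £490,000.
That pool (£490,000) is divided at the grandchildren's generation equally among Fenna, Thandi, Rangi, Kalinda, and Bertrand: £98,000 each.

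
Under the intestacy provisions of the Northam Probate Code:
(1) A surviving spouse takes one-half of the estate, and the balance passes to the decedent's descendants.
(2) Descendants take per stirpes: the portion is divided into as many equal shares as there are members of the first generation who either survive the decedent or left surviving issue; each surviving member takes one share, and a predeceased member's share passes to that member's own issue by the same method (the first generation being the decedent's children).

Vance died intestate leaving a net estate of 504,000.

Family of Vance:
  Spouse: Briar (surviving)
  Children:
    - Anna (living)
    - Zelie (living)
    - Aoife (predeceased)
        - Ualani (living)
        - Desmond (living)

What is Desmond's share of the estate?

Desmond receives 42,000.

Briar takes one-half of 504,000 = 252,000. The remaining 252,000 passes to the descendants.
The descendants' portion (252,000) is divided into 3 shares of 84,000: Anna and Zelie each take 84,000; Aoife's 84,000 share passes to Aoife's issue.
Aoife's share (84,000) is divided into 2 shares of 42,000: Ualani and Desmond each take 42,000.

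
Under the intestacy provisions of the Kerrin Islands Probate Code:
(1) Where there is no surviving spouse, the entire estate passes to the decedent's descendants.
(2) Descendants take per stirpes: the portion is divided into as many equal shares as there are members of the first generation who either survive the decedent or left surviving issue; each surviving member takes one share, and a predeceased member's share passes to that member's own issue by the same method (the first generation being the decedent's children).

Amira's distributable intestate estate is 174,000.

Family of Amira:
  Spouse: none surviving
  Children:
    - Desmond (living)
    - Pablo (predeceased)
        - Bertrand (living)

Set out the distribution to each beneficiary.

The entire 174,000 passes to the descendants.
That amount (174,000) is divided into 2 shares of 87,000: Desmond takes 87,000; Pablo's 87,000 share passes to Pablo's issue.
Pablo's share (87,000) passes entirely to Bertrand.

Desmond: 87,000; Bertrand: 87,000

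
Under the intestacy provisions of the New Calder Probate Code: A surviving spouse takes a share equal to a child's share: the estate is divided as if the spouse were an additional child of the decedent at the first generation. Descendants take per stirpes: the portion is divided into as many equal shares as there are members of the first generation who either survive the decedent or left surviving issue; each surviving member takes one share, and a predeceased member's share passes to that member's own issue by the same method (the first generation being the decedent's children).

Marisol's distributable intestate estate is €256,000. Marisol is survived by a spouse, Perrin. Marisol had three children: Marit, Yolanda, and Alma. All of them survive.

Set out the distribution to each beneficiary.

Perrin: €64,000; Marit: €64,000; Yolanda: €64,000; Alma: €64,000

The spouse counts as an additional share at the children's level, so there are 4 primary shares of €64,000. Perrin takes one such share (€64,000).
The children's combined portion (€192,000) is divided into 3 shares of €64,000: Marit, Yolanda, and Alma each take €64,000.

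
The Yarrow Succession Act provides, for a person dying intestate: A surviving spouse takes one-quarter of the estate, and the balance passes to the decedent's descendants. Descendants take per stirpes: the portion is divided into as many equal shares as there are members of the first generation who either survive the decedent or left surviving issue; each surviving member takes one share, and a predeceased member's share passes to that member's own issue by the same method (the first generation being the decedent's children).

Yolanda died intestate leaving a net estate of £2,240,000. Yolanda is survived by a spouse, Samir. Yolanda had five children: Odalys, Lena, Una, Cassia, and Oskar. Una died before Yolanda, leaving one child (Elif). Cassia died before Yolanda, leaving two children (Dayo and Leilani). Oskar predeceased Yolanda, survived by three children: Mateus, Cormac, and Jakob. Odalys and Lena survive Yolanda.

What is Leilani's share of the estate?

Samir takes one-quarter of £2,240,000 = £560,000. The remaining £1,680,000 passes to the descendants.
The descendants' portion (£1,680,000) is divided into 5 shares of £336,000: Odalys and Lena each take £336,000; Una's £336,000 share passes to Una's issue; Cassia's £336,000 share passes to Cassia's issue; Oskar's £336,000 share passes to Oskar's issue.
Una's share (£336,000) passes entirely to Elif.
Cassia's share (£336,000) is divided into 2 shares of £168,000: Dayo and Leilani each take £168,000.
Oskar's share (£336,000) is divided into 3 shares of £112,000: Mateus, Cormac, and Jakob each take £112,000.

Leilani receives £168,000.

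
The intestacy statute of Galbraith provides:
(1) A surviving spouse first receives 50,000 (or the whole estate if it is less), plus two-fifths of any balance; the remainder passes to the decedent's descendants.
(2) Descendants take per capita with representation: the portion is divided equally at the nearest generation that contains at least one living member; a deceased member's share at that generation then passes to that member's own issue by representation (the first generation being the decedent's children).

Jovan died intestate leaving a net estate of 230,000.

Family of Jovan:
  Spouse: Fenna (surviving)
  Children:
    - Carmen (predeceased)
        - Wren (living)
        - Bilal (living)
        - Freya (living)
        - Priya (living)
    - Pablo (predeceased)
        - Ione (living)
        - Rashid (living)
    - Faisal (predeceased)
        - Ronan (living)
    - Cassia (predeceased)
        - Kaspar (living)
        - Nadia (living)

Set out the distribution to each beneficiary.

Fenna: 122,000; Wren: 12,000; Bilal: 12,000; Freya: 12,000; Priya: 12,000; Ione: 12,000; Rashid: 12,000; Ronan: 12,000; Kaspar: 12,000; Nadia: 12,000

Fenna first takes 50,000, leaving a balance of 180,000. Fenna then takes two-fifths of the balance (72,000), for a total of 122,000. The remaining 108,000 passes to the descendants.
No child survives, so the initial division is made at the grandchildren's generation.
The descendants' portion (108,000) is divided into 9 shares of 12,000: Wren, Bilal, Freya, Priya, Ione, Rashid, Ronan, Kaspar, and Nadia each take 12,000.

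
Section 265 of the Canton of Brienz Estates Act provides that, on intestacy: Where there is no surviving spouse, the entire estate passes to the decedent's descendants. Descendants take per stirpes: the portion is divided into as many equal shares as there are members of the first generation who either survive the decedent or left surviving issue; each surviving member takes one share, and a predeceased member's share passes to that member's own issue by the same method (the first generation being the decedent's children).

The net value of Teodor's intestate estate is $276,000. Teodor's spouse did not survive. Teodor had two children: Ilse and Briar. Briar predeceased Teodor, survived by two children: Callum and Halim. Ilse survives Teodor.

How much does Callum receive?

The entire $276,000 passes to the descendants.
That amount ($276,000) is divided into 2 shares of $138,000: Ilse takes $138,000; Briar's $138,000 share passes to Briar's issue.
Briar's share ($138,000) is divided into 2 shares of $69,000: Callum and Halim each take $69,000.

Callum receives $69,000.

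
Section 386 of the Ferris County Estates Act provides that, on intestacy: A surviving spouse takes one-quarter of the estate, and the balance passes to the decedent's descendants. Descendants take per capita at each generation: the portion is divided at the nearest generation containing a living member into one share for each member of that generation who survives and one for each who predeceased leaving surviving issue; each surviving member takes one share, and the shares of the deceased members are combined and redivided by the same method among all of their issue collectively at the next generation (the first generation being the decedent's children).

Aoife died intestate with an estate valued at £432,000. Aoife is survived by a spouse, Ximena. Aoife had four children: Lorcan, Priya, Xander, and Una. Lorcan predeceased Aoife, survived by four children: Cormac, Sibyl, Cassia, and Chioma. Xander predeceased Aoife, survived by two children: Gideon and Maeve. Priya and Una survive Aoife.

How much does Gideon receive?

Ximena takes one-quarter of £432,000 = £108,000. The remaining £324,000 passes to the descendants.
The descendants' portion (£324,000) is divided at the children's generation into 4 shares of £81,000. Priya and Una each take £81,000. The 2 shares of the deceased (Lorcan and Xander) are combined into a pool of £162,000.
That pool (£162,000) is divided at the grandchildren's generation equally among Cormac, Sibyl, Cassia, Chioma, Gideon, and Maeve: £27,000 each.

Gideon receives £27,000.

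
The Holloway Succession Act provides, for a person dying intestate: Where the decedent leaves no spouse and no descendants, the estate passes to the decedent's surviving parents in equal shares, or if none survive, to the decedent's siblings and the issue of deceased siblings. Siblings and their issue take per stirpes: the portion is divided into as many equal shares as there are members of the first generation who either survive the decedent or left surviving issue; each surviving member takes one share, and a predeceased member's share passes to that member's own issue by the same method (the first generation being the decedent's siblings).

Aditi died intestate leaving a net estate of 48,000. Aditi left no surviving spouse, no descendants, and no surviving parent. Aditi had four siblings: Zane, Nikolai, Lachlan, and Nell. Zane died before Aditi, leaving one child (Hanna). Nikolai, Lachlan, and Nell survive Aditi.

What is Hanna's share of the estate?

Hanna receives 12,000.

The entire 48,000 passes to the siblings and their issue.
That amount (48,000) is divided into 4 shares of 12,000: Nikolai, Lachlan, and Nell each take 12,000; Zane's 12,000 share passes to Zane's issue.
Zane's share (12,000) passes entirely to Hanna.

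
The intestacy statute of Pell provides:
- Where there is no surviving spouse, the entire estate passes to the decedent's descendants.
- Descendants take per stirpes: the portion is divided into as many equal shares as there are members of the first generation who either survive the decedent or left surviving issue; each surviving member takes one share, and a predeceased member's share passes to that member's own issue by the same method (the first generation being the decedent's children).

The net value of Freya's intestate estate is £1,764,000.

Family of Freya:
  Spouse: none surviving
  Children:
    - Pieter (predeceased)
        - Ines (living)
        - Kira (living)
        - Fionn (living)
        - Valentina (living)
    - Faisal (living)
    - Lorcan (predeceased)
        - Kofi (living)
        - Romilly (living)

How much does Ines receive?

The entire £1,764,000 passes to the descendants.
That amount (£1,764,000) is divided into 3 shares of £588,000: Faisal takes £588,000; Pieter's £588,000 share passes to Pieter's issue; Lorcan's £588,000 share passes to Lorcan's issue.
Pieter's share (£588,000) is divided into 4 shares of £147,000: Ines, Kira, Fionn, and Valentina each take £147,000.
Lorcan's share (£588,000) is divided into 2 shares of £294,000: Kofi and Romilly each take £294,000.

Ines receives £147,000.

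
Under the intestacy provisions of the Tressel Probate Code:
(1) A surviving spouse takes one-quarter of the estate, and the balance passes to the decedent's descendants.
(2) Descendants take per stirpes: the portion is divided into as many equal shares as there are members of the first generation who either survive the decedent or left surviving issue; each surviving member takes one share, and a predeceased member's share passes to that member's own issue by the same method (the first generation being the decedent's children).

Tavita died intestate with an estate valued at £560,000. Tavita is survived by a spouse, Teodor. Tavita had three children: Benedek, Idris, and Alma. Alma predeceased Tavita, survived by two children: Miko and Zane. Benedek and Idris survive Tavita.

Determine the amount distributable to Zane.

Zane receives £70,000.

Teodor takes one-quarter of £560,000 = £140,000. The remaining £420,000 passes to the descendants.
The descendants' portion (£420,000) is divided into 3 shares of £140,000: Benedek and Idris each take £140,000; Alma's £140,000 share passes to Alma's issue.
Alma's share (£140,000) is divided into 2 shares of £70,000: Miko and Zane each take £70,000.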